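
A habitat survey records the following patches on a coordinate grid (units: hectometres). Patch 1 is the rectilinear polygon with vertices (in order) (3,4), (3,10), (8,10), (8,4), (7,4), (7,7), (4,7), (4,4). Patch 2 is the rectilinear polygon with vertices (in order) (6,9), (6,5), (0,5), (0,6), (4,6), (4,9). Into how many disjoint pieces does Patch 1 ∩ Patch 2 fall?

2

Patch 1 ∩ Patch 2 splits into 2 disjoint pieces (area 1, area 4).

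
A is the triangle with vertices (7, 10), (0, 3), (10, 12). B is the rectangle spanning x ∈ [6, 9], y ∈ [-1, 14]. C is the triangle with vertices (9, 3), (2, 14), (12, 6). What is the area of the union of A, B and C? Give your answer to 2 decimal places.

60.96

By inclusion–exclusion:
Individual areas: |A| = 3.5, |B| = 45, |C| = 27.
|A∩B| = 1.5833.
|A∩C| = 1.0204.
|B∩C| = 12.7286.
|A∩B∩C| = 0.7941.
|A ∪ B ∪ C| = 75.5 − 15.3323 + 0.7941 = 60.96.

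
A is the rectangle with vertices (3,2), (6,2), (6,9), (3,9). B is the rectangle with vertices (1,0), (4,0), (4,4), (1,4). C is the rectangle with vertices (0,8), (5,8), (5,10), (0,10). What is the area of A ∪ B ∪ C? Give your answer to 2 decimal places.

39.00

By inclusion–exclusion:
Individual areas: |A| = 21, |B| = 12, |C| = 10.
|A∩B|: x∈[3,4], y∈[2,4] → 1·2 = 2.
|A∩C|: x∈[3,5], y∈[8,9] → 2·1 = 2.
|B∩C| = 0 (no overlap).
|A∩B∩C| = 0.
|A ∪ B ∪ C| = 43 − 4 + 0 = 39.00.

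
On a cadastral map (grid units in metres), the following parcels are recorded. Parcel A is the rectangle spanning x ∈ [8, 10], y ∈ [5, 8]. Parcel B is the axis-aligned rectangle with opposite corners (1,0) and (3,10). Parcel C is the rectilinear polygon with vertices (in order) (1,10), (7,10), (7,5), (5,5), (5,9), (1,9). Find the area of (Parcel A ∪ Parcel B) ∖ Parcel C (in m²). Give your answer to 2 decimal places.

|Parcel A ∪ Parcel B| = 26.
|(Parcel A ∪ Parcel B) ∩ Parcel C| = 2.
|(Parcel A ∪ Parcel B) ∖ Parcel C| = 26 − 2 = 24.00.

24.00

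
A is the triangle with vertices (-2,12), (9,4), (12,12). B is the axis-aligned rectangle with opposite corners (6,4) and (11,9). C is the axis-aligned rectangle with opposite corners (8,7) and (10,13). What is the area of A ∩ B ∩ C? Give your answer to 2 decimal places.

The intersection is the polygon with vertices (10,9), (10,7), (8,7), (8,9).
By the shoelace formula its area is 4.00.

4.00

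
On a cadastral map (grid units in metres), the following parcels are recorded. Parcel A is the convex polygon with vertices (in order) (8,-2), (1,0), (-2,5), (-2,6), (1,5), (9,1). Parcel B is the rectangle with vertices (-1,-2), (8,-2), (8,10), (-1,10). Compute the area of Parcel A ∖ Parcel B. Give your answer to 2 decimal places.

3.42

|Parcel A| = 40.5, |Parcel A∩Parcel B| = 37.0833.
|Parcel A ∖ Parcel B| = |Parcel A| − |Parcel A∩Parcel B| = 40.5 − 37.0833 = 3.42.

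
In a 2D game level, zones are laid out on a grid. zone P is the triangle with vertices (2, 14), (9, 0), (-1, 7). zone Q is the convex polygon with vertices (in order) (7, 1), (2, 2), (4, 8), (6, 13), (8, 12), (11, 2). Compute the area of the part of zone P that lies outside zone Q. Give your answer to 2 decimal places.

27.64

|zone P| = 45.5, |zone P∩zone Q| = 17.8578.
|zone P ∖ zone Q| = |zone P| − |zone P∩zone Q| = 45.5 − 17.8578 = 27.64.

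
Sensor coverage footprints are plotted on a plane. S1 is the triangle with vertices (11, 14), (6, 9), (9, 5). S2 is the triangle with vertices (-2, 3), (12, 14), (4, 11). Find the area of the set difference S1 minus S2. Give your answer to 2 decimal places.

16.24

|S1| = 17.5, |S1∩S2| = 1.2619.
|S1 ∖ S2| = |S1| − |S1∩S2| = 17.5 − 1.2619 = 16.24.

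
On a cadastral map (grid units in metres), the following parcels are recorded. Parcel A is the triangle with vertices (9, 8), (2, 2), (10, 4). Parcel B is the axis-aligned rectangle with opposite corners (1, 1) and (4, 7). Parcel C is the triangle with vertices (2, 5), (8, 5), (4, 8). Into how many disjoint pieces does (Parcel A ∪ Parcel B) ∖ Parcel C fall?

1

(Parcel A ∪ Parcel B) ∖ Parcel C is a single connected region.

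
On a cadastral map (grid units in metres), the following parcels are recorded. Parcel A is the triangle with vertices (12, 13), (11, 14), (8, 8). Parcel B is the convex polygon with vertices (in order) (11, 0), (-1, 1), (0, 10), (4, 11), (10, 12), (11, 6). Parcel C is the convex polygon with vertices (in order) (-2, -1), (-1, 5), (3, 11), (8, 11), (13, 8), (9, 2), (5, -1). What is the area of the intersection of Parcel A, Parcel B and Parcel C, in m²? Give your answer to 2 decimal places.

0.70

The intersection is the polygon with vertices (9.154,10.308), (9.622,10.027), (8,8).
By the shoelace formula its area is 0.70.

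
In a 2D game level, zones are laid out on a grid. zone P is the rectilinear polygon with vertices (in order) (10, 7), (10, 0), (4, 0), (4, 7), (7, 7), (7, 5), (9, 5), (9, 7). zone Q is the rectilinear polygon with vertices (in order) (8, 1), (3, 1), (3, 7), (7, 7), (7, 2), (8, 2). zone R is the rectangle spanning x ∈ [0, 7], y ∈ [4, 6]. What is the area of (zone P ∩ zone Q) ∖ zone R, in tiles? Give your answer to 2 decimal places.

13.00

|zone P ∩ zone Q| = 19.
|(zone P ∩ zone Q) ∩ zone R| = 6.
|(zone P ∩ zone Q) ∖ zone R| = 19 − 6 = 13.00.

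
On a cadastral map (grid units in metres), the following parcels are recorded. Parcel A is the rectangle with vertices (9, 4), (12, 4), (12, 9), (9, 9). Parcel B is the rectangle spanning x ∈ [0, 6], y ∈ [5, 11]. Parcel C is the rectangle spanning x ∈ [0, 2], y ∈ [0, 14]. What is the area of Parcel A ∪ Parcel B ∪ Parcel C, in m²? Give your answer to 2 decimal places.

By inclusion–exclusion:
Individual areas: |Parcel A| = 15, |Parcel B| = 36, |Parcel C| = 28.
|Parcel A∩Parcel B| = 0 (no overlap).
|Parcel A∩Parcel C| = 0 (no overlap).
|Parcel B∩Parcel C|: x∈[0,2], y∈[5,11] → 2·6 = 12.
|Parcel A∩Parcel B∩Parcel C| = 0.
|Parcel A ∪ Parcel B ∪ Parcel C| = 79 − 12 + 0 = 67.00.

67.00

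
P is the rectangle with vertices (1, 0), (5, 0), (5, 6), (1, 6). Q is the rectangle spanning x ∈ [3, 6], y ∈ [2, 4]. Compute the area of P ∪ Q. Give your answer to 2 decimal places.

26.00

By inclusion–exclusion:
Individual areas: |P| = 24, |Q| = 6.
|P∩Q|: x∈[3,5], y∈[2,4] → 2·2 = 4.
|P ∪ Q| = 30 − 4 = 26.00.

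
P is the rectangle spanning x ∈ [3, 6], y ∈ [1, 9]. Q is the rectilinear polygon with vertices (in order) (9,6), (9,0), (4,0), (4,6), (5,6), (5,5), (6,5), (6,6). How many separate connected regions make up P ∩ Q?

1

P ∩ Q is a single connected region.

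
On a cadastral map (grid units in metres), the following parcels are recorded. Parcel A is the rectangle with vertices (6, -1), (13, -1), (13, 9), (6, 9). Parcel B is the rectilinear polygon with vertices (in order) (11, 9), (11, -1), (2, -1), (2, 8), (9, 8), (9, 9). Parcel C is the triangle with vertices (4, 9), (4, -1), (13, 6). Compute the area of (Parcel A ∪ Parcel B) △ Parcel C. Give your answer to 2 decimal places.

63.67

|Parcel A ∪ Parcel B| = 106.
|(Parcel A ∪ Parcel B) ∩ Parcel C| = 43.6667.
|(Parcel A ∪ Parcel B) △ Parcel C| = 106 + 45 − 87.3333 = 63.67.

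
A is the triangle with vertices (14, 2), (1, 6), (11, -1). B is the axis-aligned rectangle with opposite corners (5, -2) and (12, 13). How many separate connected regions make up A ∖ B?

A ∖ B splits into 2 disjoint pieces (area 2.6154, area 3.1385).

2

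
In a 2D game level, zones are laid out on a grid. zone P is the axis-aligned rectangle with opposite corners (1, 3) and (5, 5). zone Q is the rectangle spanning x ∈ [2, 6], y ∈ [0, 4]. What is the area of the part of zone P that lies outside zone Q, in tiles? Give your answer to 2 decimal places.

|zone P∩zone Q|: x∈[2,5], y∈[3,4] → 3·1 = 3.
|zone P| = 8.
|zone P ∖ zone Q| = |zone P| − |zone P∩zone Q| = 8 − 3 = 5.00.

5.00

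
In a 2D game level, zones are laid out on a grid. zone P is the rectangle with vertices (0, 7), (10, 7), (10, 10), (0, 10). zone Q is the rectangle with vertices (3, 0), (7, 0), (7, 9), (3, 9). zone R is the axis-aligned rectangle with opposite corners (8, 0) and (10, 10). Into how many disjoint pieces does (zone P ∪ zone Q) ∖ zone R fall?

1

(zone P ∪ zone Q) ∖ zone R is a single connected region.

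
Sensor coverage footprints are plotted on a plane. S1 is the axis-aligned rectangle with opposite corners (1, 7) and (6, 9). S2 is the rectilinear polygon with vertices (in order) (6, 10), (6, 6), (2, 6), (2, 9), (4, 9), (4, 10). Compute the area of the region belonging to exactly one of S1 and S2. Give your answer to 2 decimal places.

|S1| = 10, |S2| = 14, |S1∩S2| = 8.
|S1 △ S2| = |S1| + |S2| − 2·|S1∩S2| = 10 + 14 − 16 = 8.00.

8.00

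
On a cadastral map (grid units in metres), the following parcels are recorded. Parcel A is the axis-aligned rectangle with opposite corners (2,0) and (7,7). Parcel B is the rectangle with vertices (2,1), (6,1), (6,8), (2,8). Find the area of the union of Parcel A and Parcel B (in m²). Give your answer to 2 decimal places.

By inclusion–exclusion:
Individual areas: |Parcel A| = 35, |Parcel B| = 28.
|Parcel A∩Parcel B|: x∈[2,6], y∈[1,7] → 4·6 = 24.
|Parcel A ∪ Parcel B| = 63 − 24 = 39.00.

39.00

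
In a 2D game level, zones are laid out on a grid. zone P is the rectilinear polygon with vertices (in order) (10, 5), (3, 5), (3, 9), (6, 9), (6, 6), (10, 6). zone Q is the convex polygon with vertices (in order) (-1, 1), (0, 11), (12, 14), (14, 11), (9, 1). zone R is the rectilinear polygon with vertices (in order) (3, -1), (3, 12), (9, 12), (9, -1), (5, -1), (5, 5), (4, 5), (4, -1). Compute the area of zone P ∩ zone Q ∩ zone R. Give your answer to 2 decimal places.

15.00

The intersection is the polygon with vertices (3,9), (6,9), (6,6), (9,6), (9,5), (5,5), (4,5), (3,5).
By the shoelace formula its area is 15.00.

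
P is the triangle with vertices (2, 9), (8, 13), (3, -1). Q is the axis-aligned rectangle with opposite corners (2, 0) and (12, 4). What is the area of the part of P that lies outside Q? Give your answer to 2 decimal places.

26.51

|P| = 32, |P∩Q| = 5.4857.
|P ∖ Q| = |P| − |P∩Q| = 32 − 5.4857 = 26.51.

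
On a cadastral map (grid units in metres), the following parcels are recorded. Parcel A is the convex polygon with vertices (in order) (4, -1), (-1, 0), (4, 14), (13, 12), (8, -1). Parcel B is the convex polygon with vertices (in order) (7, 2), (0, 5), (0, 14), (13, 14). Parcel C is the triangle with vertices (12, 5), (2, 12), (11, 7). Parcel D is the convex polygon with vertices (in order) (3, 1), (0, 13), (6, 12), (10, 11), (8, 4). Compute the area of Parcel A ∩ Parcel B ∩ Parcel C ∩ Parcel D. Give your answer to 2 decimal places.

The intersection is the polygon with vertices (3.029,11.28), (3.073,11.404), (9.151,8.027), (8.905,7.167).
By the shoelace formula its area is 3.49.

3.49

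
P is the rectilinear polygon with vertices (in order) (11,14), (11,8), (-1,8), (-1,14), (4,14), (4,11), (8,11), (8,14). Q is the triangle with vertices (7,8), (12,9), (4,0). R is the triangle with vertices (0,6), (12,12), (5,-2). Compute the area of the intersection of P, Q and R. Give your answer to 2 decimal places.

1.00

The intersection is the polygon with vertices (7,8), (10.333,8.667), (10,8).
By the shoelace formula its area is 1.00.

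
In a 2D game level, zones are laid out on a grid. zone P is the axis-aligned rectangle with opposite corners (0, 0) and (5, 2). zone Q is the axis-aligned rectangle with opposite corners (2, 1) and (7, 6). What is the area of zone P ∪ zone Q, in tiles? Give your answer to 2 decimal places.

By inclusion–exclusion:
Individual areas: |zone P| = 10, |zone Q| = 25.
|zone P∩zone Q|: x∈[2,5], y∈[1,2] → 3·1 = 3.
|zone P ∪ zone Q| = 35 − 3 = 32.00.

32.00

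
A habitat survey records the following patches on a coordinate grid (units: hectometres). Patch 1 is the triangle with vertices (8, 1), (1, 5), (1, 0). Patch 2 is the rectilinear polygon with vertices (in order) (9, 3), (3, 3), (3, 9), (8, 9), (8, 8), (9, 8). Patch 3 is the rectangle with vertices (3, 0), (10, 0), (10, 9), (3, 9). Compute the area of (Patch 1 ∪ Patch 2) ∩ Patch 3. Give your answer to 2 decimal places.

|Patch 1 ∪ Patch 2| = 51.8571.
|(Patch 1 ∪ Patch 2) ∩ Patch 3| = 43.29.

43.29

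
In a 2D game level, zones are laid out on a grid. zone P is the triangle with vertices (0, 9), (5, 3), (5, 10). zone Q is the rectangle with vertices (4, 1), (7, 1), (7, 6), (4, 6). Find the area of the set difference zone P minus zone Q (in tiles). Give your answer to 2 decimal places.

|zone P| = 17.5, |zone P∩zone Q| = 2.4.
|zone P ∖ zone Q| = |zone P| − |zone P∩zone Q| = 17.5 − 2.4 = 15.10.

15.10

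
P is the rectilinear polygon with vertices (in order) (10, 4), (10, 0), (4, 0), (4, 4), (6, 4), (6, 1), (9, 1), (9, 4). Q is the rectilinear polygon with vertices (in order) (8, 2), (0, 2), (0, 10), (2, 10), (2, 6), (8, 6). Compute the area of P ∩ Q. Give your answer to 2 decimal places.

The intersection is the polygon with vertices (4,4), (6,4), (6,2), (4,2).
By the shoelace formula its area is 4.00.

4.00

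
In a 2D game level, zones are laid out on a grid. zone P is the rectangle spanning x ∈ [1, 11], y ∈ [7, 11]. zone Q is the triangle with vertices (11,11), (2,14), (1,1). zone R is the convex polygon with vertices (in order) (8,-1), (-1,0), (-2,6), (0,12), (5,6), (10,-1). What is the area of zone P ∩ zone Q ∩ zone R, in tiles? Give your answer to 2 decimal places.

4.02

The intersection is the polygon with vertices (1.462,7), (1.69,9.972), (4.167,7).
By the shoelace formula its area is 4.02.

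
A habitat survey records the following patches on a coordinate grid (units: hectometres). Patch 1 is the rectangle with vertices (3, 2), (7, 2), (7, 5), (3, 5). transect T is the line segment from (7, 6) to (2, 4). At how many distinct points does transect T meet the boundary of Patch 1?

2

The segment meets the boundary at (3,4.4), (4.5,5).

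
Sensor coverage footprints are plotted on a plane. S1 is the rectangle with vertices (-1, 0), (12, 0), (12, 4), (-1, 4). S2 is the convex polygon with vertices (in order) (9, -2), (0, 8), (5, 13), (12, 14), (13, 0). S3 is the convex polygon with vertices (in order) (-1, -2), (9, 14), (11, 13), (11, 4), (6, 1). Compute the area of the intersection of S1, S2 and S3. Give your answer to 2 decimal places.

10.67

The intersection is the polygon with vertices (3.6,4), (11,4), (6.195,1.117).
By the shoelace formula its area is 10.67.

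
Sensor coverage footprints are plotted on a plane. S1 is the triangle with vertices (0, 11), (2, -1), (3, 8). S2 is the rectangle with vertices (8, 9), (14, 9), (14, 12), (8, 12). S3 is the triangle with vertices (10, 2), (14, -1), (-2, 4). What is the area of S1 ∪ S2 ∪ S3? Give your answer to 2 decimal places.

46.36

By inclusion–exclusion:
Individual areas: |S1| = 15, |S2| = 18, |S3| = 14.
|S1∩S2| = 0.
|S1∩S3| = 0.6425.
|S2∩S3| = 0.
|S1∩S2∩S3| = 0.
|S1 ∪ S2 ∪ S3| = 47 − 0.6425 + 0 = 46.36.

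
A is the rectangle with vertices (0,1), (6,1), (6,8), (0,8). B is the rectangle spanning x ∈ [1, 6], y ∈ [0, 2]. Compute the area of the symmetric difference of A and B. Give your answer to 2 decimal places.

|A∩B|: x∈[1,6], y∈[1,2] → 5·1 = 5.
|A △ B| = |A| + |B| − 2·|A∩B| = 42 + 10 − 10 = 42.00.

42.00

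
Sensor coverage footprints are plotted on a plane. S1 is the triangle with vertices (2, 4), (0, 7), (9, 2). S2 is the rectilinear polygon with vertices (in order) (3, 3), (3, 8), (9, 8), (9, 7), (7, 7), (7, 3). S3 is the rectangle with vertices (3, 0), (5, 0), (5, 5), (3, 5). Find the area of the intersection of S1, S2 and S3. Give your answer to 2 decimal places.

2.60

The intersection is the polygon with vertices (3,3.714), (3,5), (3.6,5), (5,4.222), (5,3.143).
By the shoelace formula its area is 2.60.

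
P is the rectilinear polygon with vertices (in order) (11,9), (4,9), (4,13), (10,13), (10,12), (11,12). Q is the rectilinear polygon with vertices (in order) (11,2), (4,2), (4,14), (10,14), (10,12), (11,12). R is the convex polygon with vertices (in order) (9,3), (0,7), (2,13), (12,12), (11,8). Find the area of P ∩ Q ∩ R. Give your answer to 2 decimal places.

The intersection is the polygon with vertices (4,12.8), (10,12.2), (10,12), (11,12), (11,9), (4,9).
By the shoelace formula its area is 24.00.

24.00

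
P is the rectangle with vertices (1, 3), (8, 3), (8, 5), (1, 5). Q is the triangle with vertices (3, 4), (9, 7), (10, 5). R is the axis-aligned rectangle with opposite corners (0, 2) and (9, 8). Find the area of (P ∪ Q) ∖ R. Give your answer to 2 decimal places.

|P ∪ Q| = 19.2857.
|(P ∪ Q) ∩ R| = 18.2143.
|(P ∪ Q) ∖ R| = 19.2857 − 18.2143 = 1.07.

1.07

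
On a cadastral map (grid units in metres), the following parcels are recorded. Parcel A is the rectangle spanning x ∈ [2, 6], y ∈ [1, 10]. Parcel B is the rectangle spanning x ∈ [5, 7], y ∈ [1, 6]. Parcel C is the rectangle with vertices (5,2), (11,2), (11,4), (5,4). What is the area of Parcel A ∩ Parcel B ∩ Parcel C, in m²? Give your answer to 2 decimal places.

2.00

The intersection is the polygon with vertices (5,4), (6,4), (6,2), (5,2).
By the shoelace formula its area is 2.00.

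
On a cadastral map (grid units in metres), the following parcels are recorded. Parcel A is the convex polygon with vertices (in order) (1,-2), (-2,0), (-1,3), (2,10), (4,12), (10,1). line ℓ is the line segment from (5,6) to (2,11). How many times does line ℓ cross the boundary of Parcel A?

The segment meets the boundary at (2.375,10.375).

1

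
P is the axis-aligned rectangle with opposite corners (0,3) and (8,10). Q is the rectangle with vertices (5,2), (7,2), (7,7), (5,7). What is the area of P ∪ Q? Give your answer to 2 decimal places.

58.00

By inclusion–exclusion:
Individual areas: |P| = 56, |Q| = 10.
|P∩Q|: x∈[5,7], y∈[3,7] → 2·4 = 8.
|P ∪ Q| = 66 − 8 = 58.00.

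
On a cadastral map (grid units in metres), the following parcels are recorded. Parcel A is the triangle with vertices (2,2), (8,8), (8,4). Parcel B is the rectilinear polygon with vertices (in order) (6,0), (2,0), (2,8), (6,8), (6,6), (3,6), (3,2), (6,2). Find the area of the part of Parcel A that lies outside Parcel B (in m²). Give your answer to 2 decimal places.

11.67

|Parcel A| = 12, |Parcel A∩Parcel B| = 0.3333.
|Parcel A ∖ Parcel B| = |Parcel A| − |Parcel A∩Parcel B| = 12 − 0.3333 = 11.67.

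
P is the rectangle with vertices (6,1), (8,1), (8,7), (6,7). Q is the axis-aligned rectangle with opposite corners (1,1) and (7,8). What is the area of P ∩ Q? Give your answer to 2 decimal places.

|P∩Q|: x∈[6,7], y∈[1,7] → 1·6 = 6.

6.00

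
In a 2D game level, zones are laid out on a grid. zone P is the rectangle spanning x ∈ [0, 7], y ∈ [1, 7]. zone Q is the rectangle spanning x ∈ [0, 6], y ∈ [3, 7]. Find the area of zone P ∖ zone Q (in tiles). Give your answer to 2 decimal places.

|zone P∩zone Q|: x∈[0,6], y∈[3,7] → 6·4 = 24.
|zone P| = 42.
|zone P ∖ zone Q| = |zone P| − |zone P∩zone Q| = 42 − 24 = 18.00.

18.00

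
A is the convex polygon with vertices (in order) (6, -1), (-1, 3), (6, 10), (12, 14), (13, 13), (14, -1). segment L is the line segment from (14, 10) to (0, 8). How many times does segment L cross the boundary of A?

2

The segment meets the boundary at (4.667,8.667), (13.222,9.889).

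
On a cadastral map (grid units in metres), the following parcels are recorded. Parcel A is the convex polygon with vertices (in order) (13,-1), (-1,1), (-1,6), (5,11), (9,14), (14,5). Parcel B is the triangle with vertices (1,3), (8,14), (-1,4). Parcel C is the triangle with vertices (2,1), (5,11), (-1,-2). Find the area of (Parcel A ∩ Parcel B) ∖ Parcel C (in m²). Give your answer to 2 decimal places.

|Parcel A ∩ Parcel B| = 14.0635.
|(Parcel A ∩ Parcel B) ∩ Parcel C| = 1.607.
|(Parcel A ∩ Parcel B) ∖ Parcel C| = 14.0635 − 1.607 = 12.46.

12.46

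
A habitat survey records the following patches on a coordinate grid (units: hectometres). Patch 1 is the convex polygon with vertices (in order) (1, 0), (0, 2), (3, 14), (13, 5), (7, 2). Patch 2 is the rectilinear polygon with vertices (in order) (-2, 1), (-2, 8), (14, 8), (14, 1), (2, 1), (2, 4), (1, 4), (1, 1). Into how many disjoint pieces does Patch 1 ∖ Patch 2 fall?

2

Patch 1 ∖ Patch 2 splits into 2 disjoint pieces (area 4.75, area 24.5).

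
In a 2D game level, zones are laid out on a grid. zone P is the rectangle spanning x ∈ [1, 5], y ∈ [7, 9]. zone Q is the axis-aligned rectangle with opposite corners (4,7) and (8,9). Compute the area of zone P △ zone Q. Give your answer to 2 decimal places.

|zone P∩zone Q|: x∈[4,5], y∈[7,9] → 1·2 = 2.
|zone P △ zone Q| = |zone P| + |zone Q| − 2·|zone P∩zone Q| = 8 + 8 − 4 = 12.00.

12.00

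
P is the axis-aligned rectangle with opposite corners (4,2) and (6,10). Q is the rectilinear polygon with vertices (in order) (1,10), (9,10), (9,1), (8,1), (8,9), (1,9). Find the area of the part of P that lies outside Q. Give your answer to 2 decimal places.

|P| = 16, |P∩Q| = 2.
|P ∖ Q| = |P| − |P∩Q| = 16 − 2 = 14.00.

14.00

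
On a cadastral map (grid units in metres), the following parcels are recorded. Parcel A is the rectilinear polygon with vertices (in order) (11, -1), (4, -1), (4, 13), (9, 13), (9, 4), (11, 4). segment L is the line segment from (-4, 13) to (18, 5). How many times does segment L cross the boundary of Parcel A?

The segment meets the boundary at (9,8.273), (4,10.091).

2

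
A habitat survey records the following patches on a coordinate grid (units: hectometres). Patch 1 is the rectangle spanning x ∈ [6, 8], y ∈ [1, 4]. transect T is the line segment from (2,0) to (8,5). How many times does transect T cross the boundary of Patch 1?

2

The segment meets the boundary at (6.8,4), (6,3.333).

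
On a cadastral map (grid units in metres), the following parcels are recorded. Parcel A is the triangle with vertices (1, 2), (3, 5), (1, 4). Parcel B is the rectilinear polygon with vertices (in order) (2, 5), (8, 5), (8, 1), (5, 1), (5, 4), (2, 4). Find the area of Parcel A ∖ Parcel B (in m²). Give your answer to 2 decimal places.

1.58

|Parcel A| = 2, |Parcel A∩Parcel B| = 0.4167.
|Parcel A ∖ Parcel B| = |Parcel A| − |Parcel A∩Parcel B| = 2 − 0.4167 = 1.58.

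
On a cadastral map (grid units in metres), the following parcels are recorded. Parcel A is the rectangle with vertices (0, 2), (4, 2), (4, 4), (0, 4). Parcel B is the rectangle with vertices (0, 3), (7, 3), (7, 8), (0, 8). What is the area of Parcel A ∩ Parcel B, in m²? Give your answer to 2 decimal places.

4.00

|Parcel A∩Parcel B|: x∈[0,4], y∈[3,4] → 4·1 = 4.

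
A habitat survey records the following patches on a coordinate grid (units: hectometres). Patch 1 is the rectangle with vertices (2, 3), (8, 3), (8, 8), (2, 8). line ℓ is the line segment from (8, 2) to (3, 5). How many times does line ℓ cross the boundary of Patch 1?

1

The segment meets the boundary at (6.333,3).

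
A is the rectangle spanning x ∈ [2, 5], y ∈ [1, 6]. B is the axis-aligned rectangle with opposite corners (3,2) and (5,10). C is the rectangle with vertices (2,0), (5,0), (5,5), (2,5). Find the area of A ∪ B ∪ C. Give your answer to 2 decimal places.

By inclusion–exclusion:
Individual areas: |A| = 15, |B| = 16, |C| = 15.
|A∩B|: x∈[3,5], y∈[2,6] → 2·4 = 8.
|A∩C|: x∈[2,5], y∈[1,5] → 3·4 = 12.
|B∩C|: x∈[3,5], y∈[2,5] → 2·3 = 6.
|A∩B∩C| = 6.
|A ∪ B ∪ C| = 46 − 26 + 6 = 26.00.

26.00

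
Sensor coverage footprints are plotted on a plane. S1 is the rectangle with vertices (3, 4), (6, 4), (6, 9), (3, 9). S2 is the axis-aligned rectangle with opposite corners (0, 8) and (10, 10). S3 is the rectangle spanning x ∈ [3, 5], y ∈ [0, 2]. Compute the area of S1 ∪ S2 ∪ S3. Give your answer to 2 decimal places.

36.00

By inclusion–exclusion:
Individual areas: |S1| = 15, |S2| = 20, |S3| = 4.
|S1∩S2|: x∈[3,6], y∈[8,9] → 3·1 = 3.
|S1∩S3| = 0 (no overlap).
|S2∩S3| = 0 (no overlap).
|S1∩S2∩S3| = 0.
|S1 ∪ S2 ∪ S3| = 39 − 3 + 0 = 36.00.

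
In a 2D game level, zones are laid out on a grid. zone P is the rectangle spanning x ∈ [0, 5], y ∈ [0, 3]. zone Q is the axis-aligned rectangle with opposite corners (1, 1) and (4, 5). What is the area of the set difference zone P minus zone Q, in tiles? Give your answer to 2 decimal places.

|zone P∩zone Q|: x∈[1,4], y∈[1,3] → 3·2 = 6.
|zone P| = 15.
|zone P ∖ zone Q| = |zone P| − |zone P∩zone Q| = 15 − 6 = 9.00.

9.00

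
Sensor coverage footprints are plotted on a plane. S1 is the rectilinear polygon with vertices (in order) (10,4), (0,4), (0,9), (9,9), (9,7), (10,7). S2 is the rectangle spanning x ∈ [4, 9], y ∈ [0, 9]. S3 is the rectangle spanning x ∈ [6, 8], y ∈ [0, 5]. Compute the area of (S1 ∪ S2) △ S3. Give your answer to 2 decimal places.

58.00

|S1 ∪ S2| = 68.
|(S1 ∪ S2) ∩ S3| = 10.
|(S1 ∪ S2) △ S3| = 68 + 10 − 20 = 58.00.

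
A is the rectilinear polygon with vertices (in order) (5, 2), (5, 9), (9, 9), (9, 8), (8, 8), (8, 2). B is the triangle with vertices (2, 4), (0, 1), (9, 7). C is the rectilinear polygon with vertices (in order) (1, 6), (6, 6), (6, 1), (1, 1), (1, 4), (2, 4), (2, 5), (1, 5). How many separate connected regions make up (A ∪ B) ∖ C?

2

(A ∪ B) ∖ C splits into 2 disjoint pieces (area 0.4167, area 18.119).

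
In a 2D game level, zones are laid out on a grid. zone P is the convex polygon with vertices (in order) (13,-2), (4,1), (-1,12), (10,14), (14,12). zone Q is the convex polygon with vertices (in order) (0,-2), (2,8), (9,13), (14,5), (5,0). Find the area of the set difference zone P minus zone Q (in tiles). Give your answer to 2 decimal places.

73.27

|zone P| = 162, |zone P∩zone Q| = 88.7343.
|zone P ∖ zone Q| = |zone P| − |zone P∩zone Q| = 162 − 88.7343 = 73.27.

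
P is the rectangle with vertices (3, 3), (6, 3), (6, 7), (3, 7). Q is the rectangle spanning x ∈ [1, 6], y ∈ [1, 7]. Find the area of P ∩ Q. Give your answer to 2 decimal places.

12.00

|P∩Q|: x∈[3,6], y∈[3,7] → 3·4 = 12.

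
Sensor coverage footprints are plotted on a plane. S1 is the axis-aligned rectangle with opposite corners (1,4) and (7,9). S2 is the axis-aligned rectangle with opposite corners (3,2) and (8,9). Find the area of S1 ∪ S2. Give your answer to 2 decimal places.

By inclusion–exclusion:
Individual areas: |S1| = 30, |S2| = 35.
|S1∩S2|: x∈[3,7], y∈[4,9] → 4·5 = 20.
|S1 ∪ S2| = 65 − 20 = 45.00.

45.00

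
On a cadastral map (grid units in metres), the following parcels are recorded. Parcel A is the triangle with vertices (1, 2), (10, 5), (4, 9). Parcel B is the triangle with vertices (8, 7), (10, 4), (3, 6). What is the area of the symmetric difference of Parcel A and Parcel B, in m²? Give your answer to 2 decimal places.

|Parcel A| = 27, |Parcel B| = 8.5, |Parcel A∩Parcel B| = 7.442.
|Parcel A △ Parcel B| = |Parcel A| + |Parcel B| − 2·|Parcel A∩Parcel B| = 27 + 8.5 − 14.8839 = 20.62.

20.62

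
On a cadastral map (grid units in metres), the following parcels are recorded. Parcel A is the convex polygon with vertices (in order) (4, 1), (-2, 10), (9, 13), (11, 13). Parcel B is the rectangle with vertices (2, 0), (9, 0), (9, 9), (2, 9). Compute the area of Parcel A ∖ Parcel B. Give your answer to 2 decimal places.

38.83

|Parcel A| = 70.5, |Parcel A∩Parcel B| = 31.6667.
|Parcel A ∖ Parcel B| = |Parcel A| − |Parcel A∩Parcel B| = 70.5 − 31.6667 = 38.83.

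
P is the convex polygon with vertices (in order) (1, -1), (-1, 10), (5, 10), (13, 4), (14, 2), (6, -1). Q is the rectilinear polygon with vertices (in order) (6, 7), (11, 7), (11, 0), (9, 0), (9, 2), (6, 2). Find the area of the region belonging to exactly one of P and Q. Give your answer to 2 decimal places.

87.00

|P| = 111, |Q| = 29, |P∩Q| = 26.5.
|P △ Q| = |P| + |Q| − 2·|P∩Q| = 111 + 29 − 53 = 87.00.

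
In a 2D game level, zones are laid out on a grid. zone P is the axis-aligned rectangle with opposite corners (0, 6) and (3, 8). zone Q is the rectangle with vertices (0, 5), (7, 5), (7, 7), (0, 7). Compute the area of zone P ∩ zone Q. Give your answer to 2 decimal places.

|zone P∩zone Q|: x∈[0,3], y∈[6,7] → 3·1 = 3.

3.00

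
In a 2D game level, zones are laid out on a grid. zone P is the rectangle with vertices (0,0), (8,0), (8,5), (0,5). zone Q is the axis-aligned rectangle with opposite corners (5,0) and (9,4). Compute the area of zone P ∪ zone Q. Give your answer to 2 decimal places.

By inclusion–exclusion:
Individual areas: |zone P| = 40, |zone Q| = 16.
|zone P∩zone Q|: x∈[5,8], y∈[0,4] → 3·4 = 12.
|zone P ∪ zone Q| = 56 − 12 = 44.00.

44.00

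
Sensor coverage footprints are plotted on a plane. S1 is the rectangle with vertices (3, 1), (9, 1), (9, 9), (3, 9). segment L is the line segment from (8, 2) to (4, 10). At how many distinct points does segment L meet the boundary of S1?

The segment meets the boundary at (4.5,9).

1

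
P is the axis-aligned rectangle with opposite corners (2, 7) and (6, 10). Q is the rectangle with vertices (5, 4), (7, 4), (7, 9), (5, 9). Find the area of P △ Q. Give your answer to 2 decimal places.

|P∩Q|: x∈[5,6], y∈[7,9] → 1·2 = 2.
|P △ Q| = |P| + |Q| − 2·|P∩Q| = 12 + 10 − 4 = 18.00.

18.00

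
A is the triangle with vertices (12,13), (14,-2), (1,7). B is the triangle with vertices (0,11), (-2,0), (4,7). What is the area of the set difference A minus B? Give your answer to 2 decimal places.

|A| = 88.5, |A∩B| = 3.5434.
|A ∖ B| = |A| − |A∩B| = 88.5 − 3.5434 = 84.96.

84.96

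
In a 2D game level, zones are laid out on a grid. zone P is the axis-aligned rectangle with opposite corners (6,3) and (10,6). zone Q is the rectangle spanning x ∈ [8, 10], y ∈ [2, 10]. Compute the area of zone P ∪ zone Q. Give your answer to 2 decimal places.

By inclusion–exclusion:
Individual areas: |zone P| = 12, |zone Q| = 16.
|zone P∩zone Q|: x∈[8,10], y∈[3,6] → 2·3 = 6.
|zone P ∪ zone Q| = 28 − 6 = 22.00.

22.00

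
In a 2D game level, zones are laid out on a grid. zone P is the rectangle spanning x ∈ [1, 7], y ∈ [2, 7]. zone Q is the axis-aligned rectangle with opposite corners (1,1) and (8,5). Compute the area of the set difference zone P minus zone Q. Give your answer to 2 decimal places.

|zone P∩zone Q|: x∈[1,7], y∈[2,5] → 6·3 = 18.
|zone P| = 30.
|zone P ∖ zone Q| = |zone P| − |zone P∩zone Q| = 30 − 18 = 12.00.

12.00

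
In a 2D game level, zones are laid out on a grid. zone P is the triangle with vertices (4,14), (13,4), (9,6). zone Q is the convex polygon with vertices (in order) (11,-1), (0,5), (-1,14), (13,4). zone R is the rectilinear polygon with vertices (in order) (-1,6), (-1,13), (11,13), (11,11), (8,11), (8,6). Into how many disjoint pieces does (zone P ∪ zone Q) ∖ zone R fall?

(zone P ∪ zone Q) ∖ zone R splits into 3 disjoint pieces (area 56.944, area 0.6444, area 0.1375).

3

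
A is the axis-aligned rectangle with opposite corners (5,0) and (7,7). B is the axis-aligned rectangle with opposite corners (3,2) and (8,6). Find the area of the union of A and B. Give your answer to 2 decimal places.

By inclusion–exclusion:
Individual areas: |A| = 14, |B| = 20.
|A∩B|: x∈[5,7], y∈[2,6] → 2·4 = 8.
|A ∪ B| = 34 − 8 = 26.00.

26.00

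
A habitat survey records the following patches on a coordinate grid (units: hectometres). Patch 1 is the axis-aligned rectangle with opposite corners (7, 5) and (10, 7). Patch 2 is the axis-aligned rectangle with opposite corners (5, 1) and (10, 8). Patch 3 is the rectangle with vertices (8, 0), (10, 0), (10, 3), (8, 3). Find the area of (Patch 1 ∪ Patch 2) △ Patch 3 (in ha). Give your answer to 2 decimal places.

|Patch 1 ∪ Patch 2| = 35.
|(Patch 1 ∪ Patch 2) ∩ Patch 3| = 4.
|(Patch 1 ∪ Patch 2) △ Patch 3| = 35 + 6 − 8 = 33.00.

33.00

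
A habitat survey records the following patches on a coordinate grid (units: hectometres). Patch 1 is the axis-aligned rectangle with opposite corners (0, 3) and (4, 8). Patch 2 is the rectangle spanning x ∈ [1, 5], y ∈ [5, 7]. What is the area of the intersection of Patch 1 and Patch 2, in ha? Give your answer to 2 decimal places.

6.00

|Patch 1∩Patch 2|: x∈[1,4], y∈[5,7] → 3·2 = 6.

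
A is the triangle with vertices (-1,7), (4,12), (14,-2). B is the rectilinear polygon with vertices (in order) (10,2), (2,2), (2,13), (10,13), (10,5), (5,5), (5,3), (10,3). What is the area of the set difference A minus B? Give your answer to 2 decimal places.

|A| = 60, |A∩B| = 35.1.
|A ∖ B| = |A| − |A∩B| = 60 − 35.1 = 24.90.

24.90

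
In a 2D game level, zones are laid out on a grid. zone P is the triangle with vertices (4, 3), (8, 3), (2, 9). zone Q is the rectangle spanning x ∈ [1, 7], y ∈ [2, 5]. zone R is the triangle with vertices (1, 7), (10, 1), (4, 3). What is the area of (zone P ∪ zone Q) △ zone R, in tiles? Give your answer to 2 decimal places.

20.45

|zone P ∪ zone Q| = 23.8333.
|(zone P ∪ zone Q) ∩ zone R| = 6.1905.
|(zone P ∪ zone Q) △ zone R| = 23.8333 + 9 − 12.381 = 20.45.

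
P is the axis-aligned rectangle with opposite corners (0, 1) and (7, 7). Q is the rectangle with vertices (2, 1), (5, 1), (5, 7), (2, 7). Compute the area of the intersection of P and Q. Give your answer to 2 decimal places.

18.00

|P∩Q|: x∈[2,5], y∈[1,7] → 3·6 = 18.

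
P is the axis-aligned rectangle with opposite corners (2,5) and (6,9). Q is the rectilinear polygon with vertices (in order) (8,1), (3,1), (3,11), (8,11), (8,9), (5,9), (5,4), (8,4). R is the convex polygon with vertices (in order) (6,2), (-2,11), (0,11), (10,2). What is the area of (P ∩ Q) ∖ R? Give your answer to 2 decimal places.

|P ∩ Q| = 8.
|(P ∩ Q) ∩ R| = 4.7375.
|(P ∩ Q) ∖ R| = 8 − 4.7375 = 3.26.

3.26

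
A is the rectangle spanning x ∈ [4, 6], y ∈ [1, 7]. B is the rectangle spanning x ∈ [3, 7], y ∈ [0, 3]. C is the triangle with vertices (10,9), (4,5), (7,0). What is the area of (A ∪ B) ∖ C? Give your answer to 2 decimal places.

13.17

|A ∪ B| = 20.
|(A ∪ B) ∩ C| = 6.8333.
|(A ∪ B) ∖ C| = 20 − 6.8333 = 13.17.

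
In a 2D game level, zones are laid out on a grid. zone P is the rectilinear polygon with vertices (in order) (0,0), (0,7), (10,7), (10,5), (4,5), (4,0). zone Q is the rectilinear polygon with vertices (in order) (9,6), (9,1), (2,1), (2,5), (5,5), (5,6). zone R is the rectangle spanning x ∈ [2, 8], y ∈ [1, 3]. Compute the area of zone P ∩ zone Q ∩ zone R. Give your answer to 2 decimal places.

4.00

The intersection is the polygon with vertices (2,3), (4,3), (4,1), (2,1).
By the shoelace formula its area is 4.00.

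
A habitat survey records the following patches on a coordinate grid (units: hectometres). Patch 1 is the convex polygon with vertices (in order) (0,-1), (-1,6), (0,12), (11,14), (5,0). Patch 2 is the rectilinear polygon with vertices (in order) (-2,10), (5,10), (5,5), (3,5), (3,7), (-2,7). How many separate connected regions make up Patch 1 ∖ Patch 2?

Patch 1 ∖ Patch 2 is a single connected region.

1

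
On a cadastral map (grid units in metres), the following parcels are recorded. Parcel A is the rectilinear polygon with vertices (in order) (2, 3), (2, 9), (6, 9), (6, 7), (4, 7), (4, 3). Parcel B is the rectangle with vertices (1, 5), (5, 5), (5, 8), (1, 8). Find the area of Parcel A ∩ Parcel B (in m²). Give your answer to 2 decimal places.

The intersection is the polygon with vertices (2,8), (5,8), (5,7), (4,7), (4,5), (2,5).
By the shoelace formula its area is 7.00.

7.00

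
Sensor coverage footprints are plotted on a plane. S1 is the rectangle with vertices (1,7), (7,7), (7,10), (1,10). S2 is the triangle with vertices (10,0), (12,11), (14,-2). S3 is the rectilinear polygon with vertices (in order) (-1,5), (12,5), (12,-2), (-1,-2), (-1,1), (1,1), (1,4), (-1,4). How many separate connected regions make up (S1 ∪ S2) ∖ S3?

(S1 ∪ S2) ∖ S3 splits into 2 disjoint pieces (area 18, area 15.2727).

2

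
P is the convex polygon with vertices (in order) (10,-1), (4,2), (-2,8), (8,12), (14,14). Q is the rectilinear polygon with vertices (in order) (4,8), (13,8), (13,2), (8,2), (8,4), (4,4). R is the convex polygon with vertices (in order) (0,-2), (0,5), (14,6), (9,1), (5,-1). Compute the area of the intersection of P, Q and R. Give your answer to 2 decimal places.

The intersection is the polygon with vertices (8,2), (8,4), (4,4), (4,5.286), (11.825,5.845), (11.091,3.091), (10,2).
By the shoelace formula its area is 17.49.

17.49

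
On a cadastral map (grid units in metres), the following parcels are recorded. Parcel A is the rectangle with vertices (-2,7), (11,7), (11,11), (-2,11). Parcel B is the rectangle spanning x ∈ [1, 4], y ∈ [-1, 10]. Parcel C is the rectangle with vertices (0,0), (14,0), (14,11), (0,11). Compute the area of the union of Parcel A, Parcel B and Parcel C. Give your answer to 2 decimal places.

By inclusion–exclusion:
Individual areas: |Parcel A| = 52, |Parcel B| = 33, |Parcel C| = 154.
|Parcel A∩Parcel B|: x∈[1,4], y∈[7,10] → 3·3 = 9.
|Parcel A∩Parcel C|: x∈[0,11], y∈[7,11] → 11·4 = 44.
|Parcel B∩Parcel C|: x∈[1,4], y∈[0,10] → 3·10 = 30.
|Parcel A∩Parcel B∩Parcel C| = 9.
|Parcel A ∪ Parcel B ∪ Parcel C| = 239 − 83 + 9 = 165.00.

165.00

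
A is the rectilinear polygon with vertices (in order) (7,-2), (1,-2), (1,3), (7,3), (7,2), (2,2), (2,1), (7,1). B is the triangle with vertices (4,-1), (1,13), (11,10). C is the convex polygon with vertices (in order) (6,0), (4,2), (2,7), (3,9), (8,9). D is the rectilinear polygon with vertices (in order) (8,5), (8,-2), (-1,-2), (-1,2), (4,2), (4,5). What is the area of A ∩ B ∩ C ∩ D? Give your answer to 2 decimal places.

2.25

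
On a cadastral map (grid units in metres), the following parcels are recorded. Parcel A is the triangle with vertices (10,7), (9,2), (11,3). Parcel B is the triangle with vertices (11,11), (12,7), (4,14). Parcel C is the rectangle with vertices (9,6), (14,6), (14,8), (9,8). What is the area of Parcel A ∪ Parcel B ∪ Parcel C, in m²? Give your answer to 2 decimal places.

26.33

By inclusion–exclusion:
Individual areas: |Parcel A| = 4.5, |Parcel B| = 12.5, |Parcel C| = 10.
|Parcel A∩Parcel B| = 0.
|Parcel A∩Parcel C| = 0.225.
|Parcel B∩Parcel C| = 0.4464.
|Parcel A∩Parcel B∩Parcel C| = 0.
|Parcel A ∪ Parcel B ∪ Parcel C| = 27 − 0.6714 + 0 = 26.33.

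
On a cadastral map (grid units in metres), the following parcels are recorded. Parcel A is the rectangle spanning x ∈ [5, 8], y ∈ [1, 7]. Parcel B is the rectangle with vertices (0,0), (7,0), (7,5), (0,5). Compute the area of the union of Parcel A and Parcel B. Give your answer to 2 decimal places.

By inclusion–exclusion:
Individual areas: |Parcel A| = 18, |Parcel B| = 35.
|Parcel A∩Parcel B|: x∈[5,7], y∈[1,5] → 2·4 = 8.
|Parcel A ∪ Parcel B| = 53 − 8 = 45.00.

45.00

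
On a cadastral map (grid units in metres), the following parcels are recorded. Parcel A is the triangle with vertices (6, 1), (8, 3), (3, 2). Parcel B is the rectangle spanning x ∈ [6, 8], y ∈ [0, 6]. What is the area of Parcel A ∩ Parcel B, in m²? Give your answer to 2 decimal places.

The intersection is the polygon with vertices (6,1), (6,2.6), (8,3).
By the shoelace formula its area is 1.60.

1.60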